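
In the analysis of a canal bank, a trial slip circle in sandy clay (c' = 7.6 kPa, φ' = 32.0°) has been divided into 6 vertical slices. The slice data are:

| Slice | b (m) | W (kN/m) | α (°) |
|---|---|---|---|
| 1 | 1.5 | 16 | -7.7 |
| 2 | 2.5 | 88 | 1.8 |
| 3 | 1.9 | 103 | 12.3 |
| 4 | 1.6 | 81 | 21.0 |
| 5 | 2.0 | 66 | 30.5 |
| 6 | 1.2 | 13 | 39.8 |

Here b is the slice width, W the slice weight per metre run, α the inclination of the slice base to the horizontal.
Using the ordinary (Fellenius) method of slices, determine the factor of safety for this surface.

Ordinary method of slices: FS = Σ[c'·Δl_i + (W_i cosα_i)·tanφ'] / Σ W_i sinα_i, with Δl_i = b_i / cosα_i.
Slice 1: Δl = 1.5/cos(-7.7°) = 1.514 m; N'_1 = 16·cos(-7.7°) = 15.9; c'Δl = 11.50; W sinα = -2.1
Slice 2: Δl = 2.5/cos1.8° = 2.501 m; N'_2 = 88·cos1.8° = 88.0; c'Δl = 19.01; W sinα = 2.8
Slice 3: Δl = 1.9/cos12.3° = 1.945 m; N'_3 = 103·cos12.3° = 100.6; c'Δl = 14.78; W sinα = 21.9
Slice 4: Δl = 1.6/cos21.0° = 1.714 m; N'_4 = 81·cos21.0° = 75.6; c'Δl = 13.03; W sinα = 29.0
Slice 5: Δl = 2.0/cos30.5° = 2.321 m; N'_5 = 66·cos30.5° = 56.9; c'Δl = 17.64; W sinα = 33.5
Slice 6: Δl = 1.2/cos39.8° = 1.562 m; N'_6 = 13·cos39.8° = 10.0; c'Δl = 11.87; W sinα = 8.3
Σc'Δl = 87.8 kN/m; ΣN' = 346.9 kN/m; ΣW sinα = 93.4 kN/m
Resisting = 87.8 + 346.9·tan32.0° = 87.8 + 216.8 = 304.6 kN/m
FS = 304.6 / 93.4 = 3.261

FS = 3.26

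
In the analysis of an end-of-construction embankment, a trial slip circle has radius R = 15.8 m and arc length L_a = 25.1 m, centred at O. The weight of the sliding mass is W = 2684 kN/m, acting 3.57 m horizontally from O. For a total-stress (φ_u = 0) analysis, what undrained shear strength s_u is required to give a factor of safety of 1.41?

s_u = 34.1 kPa

FS = s_u·L_a·R / (W·d), so s_u = FS·W·d / (L_a·R).
s_u = 1.41·2684·3.57 / (25.10·15.8) = 13510.5 / 396.58 = 34.07 kPa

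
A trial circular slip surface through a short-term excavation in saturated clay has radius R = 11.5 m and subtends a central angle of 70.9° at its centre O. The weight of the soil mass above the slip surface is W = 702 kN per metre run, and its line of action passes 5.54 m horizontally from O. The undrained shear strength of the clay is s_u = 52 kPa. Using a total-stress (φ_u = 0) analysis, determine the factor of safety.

Taking moments about the centre O, the resisting moment is provided by the undrained shear strength acting along the arc:
Arc length L_a = R·θ = 11.5·(70.9°·π/180) = 11.5·1.2374 = 14.23 m
M_R = s_u·L_a·R = 52·14.23·11.5 = 8509.9 kN·m/m
M_D = W·d = 702·5.54 = 3889.1 kN·m/m
FS = M_R / M_D = 8509.9 / 3889.1 = 2.188

FS = 2.19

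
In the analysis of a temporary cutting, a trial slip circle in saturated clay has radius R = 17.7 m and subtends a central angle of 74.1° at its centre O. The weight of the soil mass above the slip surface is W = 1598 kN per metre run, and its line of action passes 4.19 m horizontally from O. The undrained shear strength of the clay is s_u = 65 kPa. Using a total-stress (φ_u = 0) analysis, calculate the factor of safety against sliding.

Taking moments about the centre O, the resisting moment is provided by the undrained shear strength acting along the arc:
Arc length L_a = R·θ = 17.7·(74.1°·π/180) = 17.7·1.2933 = 22.89 m
M_R = s_u·L_a·R = 65·22.89·17.7 = 26336.3 kN·m/m
M_D = W·d = 1598·4.19 = 6695.6 kN·m/m
FS = M_R / M_D = 26336.3 / 6695.6 = 3.933

FS = 3.93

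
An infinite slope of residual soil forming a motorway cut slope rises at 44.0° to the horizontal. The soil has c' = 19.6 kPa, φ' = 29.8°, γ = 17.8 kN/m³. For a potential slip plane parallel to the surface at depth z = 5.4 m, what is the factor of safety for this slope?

FS = 1.00

For an infinite slope with a slip plane parallel to the surface (no pore pressure): FS = [c' + γz cos²β tanφ'] / [γz sinβ cosβ].
γz = 17.8·5.4 = 96.12 kN/m²
Numerator = 19.6 + 96.12·cos²44.0°·tan29.8° = 19.6 + 96.12·0.5174·0.5727 = 48.085 kPa
Denominator = 96.12·sin44.0°·cos44.0° = 96.12·0.6947·0.7193 = 48.031 kPa
FS = 48.085 / 48.031 = 1.001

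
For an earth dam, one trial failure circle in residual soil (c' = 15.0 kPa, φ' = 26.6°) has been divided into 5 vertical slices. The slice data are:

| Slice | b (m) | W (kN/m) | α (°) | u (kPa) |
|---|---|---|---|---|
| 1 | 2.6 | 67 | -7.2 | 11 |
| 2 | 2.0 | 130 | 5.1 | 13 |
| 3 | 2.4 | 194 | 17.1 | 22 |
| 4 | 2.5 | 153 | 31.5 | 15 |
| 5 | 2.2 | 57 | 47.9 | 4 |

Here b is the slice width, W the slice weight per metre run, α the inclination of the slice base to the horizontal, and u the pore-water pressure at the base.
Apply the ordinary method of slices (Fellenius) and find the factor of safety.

FS = 2.15

Ordinary method of slices: FS = Σ[c'·Δl_i + (W_i cosα_i − u_i·Δl_i)·tanφ'] / Σ W_i sinα_i, with Δl_i = b_i / cosα_i.
Slice 1: Δl = 2.6/cos(-7.2°) = 2.621 m; N'_1 = 67·cos(-7.2°) − 11·2.621 = 37.6; c'Δl = 39.31; W sinα = -8.4
Slice 2: Δl = 2.0/cos5.1° = 2.008 m; N'_2 = 130·cos5.1° − 13·2.008 = 103.4; c'Δl = 30.12; W sinα = 11.6
Slice 3: Δl = 2.4/cos17.1° = 2.511 m; N'_3 = 194·cos17.1° − 22·2.511 = 130.2; c'Δl = 37.67; W sinα = 57.0
Slice 4: Δl = 2.5/cos31.5° = 2.932 m; N'_4 = 153·cos31.5° − 15·2.932 = 86.5; c'Δl = 43.98; W sinα = 79.9
Slice 5: Δl = 2.2/cos47.9° = 3.281 m; N'_5 = 57·cos47.9° − 4·3.281 = 25.1; c'Δl = 49.22; W sinα = 42.3
Σc'Δl = 200.3 kN/m; ΣN' = 382.8 kN/m; ΣW sinα = 182.4 kN/m
Resisting = 200.3 + 382.8·tan26.6° = 200.3 + 191.7 = 392.0 kN/m
FS = 392.0 / 182.4 = 2.149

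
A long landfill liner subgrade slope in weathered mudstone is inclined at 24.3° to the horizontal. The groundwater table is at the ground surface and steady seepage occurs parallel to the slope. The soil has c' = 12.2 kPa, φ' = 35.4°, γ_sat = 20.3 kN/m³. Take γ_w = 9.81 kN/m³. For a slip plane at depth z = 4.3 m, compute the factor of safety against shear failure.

With seepage parallel to the slope and the water table at the surface, the effective normal stress on the slip plane uses the buoyant unit weight γ' = γ_sat − γ_w while the driving shear stress uses γ_sat:
FS = [c' + γ' z cos²β tanφ'] / [γ_sat z sinβ cosβ]
γ' = 20.3 − 9.81 = 10.49 kN/m³
Numerator = 12.2 + 10.49·4.3·cos²24.3°·tan35.4° = 12.2 + 10.49·4.3·0.8307·0.7107 = 38.827 kPa
Denominator = 20.3·4.3·sin24.3°·cos24.3° = 20.3·4.3·0.4115·0.9114 = 32.739 kPa
FS = 38.827 / 32.739 = 1.186

FS = 1.19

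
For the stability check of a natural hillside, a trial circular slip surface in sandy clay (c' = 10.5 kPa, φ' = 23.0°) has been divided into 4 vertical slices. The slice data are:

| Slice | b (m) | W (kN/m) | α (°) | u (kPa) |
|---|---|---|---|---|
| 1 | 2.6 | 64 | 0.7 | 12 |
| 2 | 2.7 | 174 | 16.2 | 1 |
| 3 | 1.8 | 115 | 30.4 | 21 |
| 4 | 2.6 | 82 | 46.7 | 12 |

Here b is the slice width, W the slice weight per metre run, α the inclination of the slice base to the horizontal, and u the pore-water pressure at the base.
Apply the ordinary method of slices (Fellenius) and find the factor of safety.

Ordinary method of slices: FS = Σ[c'·Δl_i + (W_i cosα_i − u_i·Δl_i)·tanφ'] / Σ W_i sinα_i, with Δl_i = b_i / cosα_i.
Slice 1: Δl = 2.6/cos0.7° = 2.600 m; N'_1 = 64·cos0.7° − 12·2.600 = 32.8; c'Δl = 27.30; W sinα = 0.8
Slice 2: Δl = 2.7/cos16.2° = 2.812 m; N'_2 = 174·cos16.2° − 1·2.812 = 164.3; c'Δl = 29.52; W sinα = 48.5
Slice 3: Δl = 1.8/cos30.4° = 2.087 m; N'_3 = 115·cos30.4° − 21·2.087 = 55.4; c'Δl = 21.91; W sinα = 58.2
Slice 4: Δl = 2.6/cos46.7° = 3.791 m; N'_4 = 82·cos46.7° − 12·3.791 = 10.7; c'Δl = 39.81; W sinα = 59.7
Σc'Δl = 118.5 kN/m; ΣN' = 263.2 kN/m; ΣW sinα = 167.2 kN/m
Resisting = 118.5 + 263.2·tan23.0° = 118.5 + 111.7 = 230.3 kN/m
FS = 230.3 / 167.2 = 1.377

FS = 1.38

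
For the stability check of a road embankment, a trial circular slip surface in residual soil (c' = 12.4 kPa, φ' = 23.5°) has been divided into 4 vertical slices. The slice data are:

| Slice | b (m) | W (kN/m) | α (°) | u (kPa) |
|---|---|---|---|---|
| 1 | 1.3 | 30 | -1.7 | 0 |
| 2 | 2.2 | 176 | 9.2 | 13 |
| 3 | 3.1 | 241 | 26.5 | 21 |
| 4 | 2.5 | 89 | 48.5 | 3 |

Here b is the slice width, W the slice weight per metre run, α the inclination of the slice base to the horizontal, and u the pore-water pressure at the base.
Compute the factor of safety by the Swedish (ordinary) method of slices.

Ordinary method of slices: FS = Σ[c'·Δl_i + (W_i cosα_i − u_i·Δl_i)·tanφ'] / Σ W_i sinα_i, with Δl_i = b_i / cosα_i.
Slice 1: Δl = 1.3/cos(-1.7°) = 1.301 m; N'_1 = 30·cos(-1.7°) − 0·1.301 = 30.0; c'Δl = 16.13; W sinα = -0.9
Slice 2: Δl = 2.2/cos9.2° = 2.229 m; N'_2 = 176·cos9.2° − 13·2.229 = 144.8; c'Δl = 27.64; W sinα = 28.1
Slice 3: Δl = 3.1/cos26.5° = 3.464 m; N'_3 = 241·cos26.5° − 21·3.464 = 142.9; c'Δl = 42.95; W sinα = 107.5
Slice 4: Δl = 2.5/cos48.5° = 3.773 m; N'_4 = 89·cos48.5° − 3·3.773 = 47.7; c'Δl = 46.78; W sinα = 66.7
Σc'Δl = 133.5 kN/m; ΣN' = 365.3 kN/m; ΣW sinα = 201.4 kN/m
Resisting = 133.5 + 365.3·tan23.5° = 133.5 + 158.9 = 292.4 kN/m
FS = 292.4 / 201.4 = 1.451

FS = 1.45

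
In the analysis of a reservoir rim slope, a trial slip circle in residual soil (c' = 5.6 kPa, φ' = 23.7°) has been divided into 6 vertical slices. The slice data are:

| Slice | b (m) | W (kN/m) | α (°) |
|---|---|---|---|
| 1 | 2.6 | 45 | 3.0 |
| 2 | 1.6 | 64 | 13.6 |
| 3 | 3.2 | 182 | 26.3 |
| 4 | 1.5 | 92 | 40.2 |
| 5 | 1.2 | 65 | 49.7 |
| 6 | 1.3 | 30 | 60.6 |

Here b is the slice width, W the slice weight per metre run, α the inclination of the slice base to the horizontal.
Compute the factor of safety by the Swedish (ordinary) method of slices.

Ordinary method of slices: FS = Σ[c'·Δl_i + (W_i cosα_i)·tanφ'] / Σ W_i sinα_i, with Δl_i = b_i / cosα_i.
Slice 1: Δl = 2.6/cos3.0° = 2.604 m; N'_1 = 45·cos3.0° = 44.9; c'Δl = 14.58; W sinα = 2.4
Slice 2: Δl = 1.6/cos13.6° = 1.646 m; N'_2 = 64·cos13.6° = 62.2; c'Δl = 9.22; W sinα = 15.0
Slice 3: Δl = 3.2/cos26.3° = 3.569 m; N'_3 = 182·cos26.3° = 163.2; c'Δl = 19.99; W sinα = 80.6
Slice 4: Δl = 1.5/cos40.2° = 1.964 m; N'_4 = 92·cos40.2° = 70.3; c'Δl = 11.00; W sinα = 59.4
Slice 5: Δl = 1.2/cos49.7° = 1.855 m; N'_5 = 65·cos49.7° = 42.0; c'Δl = 10.39; W sinα = 49.6
Slice 6: Δl = 1.3/cos60.6° = 2.648 m; N'_6 = 30·cos60.6° = 14.7; c'Δl = 14.83; W sinα = 26.1
Σc'Δl = 80.0 kN/m; ΣN' = 397.3 kN/m; ΣW sinα = 233.1 kN/m
Resisting = 80.0 + 397.3·tan23.7° = 80.0 + 174.4 = 254.4 kN/m
FS = 254.4 / 233.1 = 1.091

FS = 1.09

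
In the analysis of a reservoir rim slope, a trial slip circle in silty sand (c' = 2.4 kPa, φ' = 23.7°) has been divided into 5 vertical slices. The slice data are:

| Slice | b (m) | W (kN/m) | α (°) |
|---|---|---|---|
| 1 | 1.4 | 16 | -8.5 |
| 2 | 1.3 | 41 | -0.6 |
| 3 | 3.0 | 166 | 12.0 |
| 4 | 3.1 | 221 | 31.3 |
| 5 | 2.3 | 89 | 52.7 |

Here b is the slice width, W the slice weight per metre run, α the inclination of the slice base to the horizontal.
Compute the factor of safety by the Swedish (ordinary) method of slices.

Ordinary method of slices: FS = Σ[c'·Δl_i + (W_i cosα_i)·tanφ'] / Σ W_i sinα_i, with Δl_i = b_i / cosα_i.
Slice 1: Δl = 1.4/cos(-8.5°) = 1.416 m; N'_1 = 16·cos(-8.5°) = 15.8; c'Δl = 3.40; W sinα = -2.4
Slice 2: Δl = 1.3/cos(-0.6°) = 1.300 m; N'_2 = 41·cos(-0.6°) = 41.0; c'Δl = 3.12; W sinα = -0.4
Slice 3: Δl = 3.0/cos12.0° = 3.067 m; N'_3 = 166·cos12.0° = 162.4; c'Δl = 7.36; W sinα = 34.5
Slice 4: Δl = 3.1/cos31.3° = 3.628 m; N'_4 = 221·cos31.3° = 188.8; c'Δl = 8.71; W sinα = 114.8
Slice 5: Δl = 2.3/cos52.7° = 3.795 m; N'_5 = 89·cos52.7° = 53.9; c'Δl = 9.11; W sinα = 70.8
Σc'Δl = 31.7 kN/m; ΣN' = 462.0 kN/m; ΣW sinα = 217.3 kN/m
Resisting = 31.7 + 462.0·tan23.7° = 31.7 + 202.8 = 234.5 kN/m
FS = 234.5 / 217.3 = 1.079

FS = 1.08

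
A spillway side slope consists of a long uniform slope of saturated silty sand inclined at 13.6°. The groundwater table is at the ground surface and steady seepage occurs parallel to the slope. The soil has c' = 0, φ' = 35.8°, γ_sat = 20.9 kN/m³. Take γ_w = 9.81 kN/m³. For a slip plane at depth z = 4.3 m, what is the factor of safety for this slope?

FS = 1.58

With seepage parallel to the slope and the water table at the surface, the effective normal stress on the slip plane uses the buoyant unit weight γ' = γ_sat − γ_w while the driving shear stress uses γ_sat:
FS = [c' + γ' z cos²β tanφ'] / [γ_sat z sinβ cosβ]
(For c' = 0 this reduces to FS = (γ'/γ_sat)·tanφ'/tanβ.)
γ' = 20.9 − 9.81 = 11.09 kN/m³
Numerator = 0.0 + 11.09·4.3·cos²13.6°·tan35.8° = 0.0 + 11.09·4.3·0.9447·0.7212 = 32.491 kPa
Denominator = 20.9·4.3·sin13.6°·cos13.6° = 20.9·4.3·0.2351·0.9720 = 20.540 kPa
FS = 32.491 / 20.540 = 1.582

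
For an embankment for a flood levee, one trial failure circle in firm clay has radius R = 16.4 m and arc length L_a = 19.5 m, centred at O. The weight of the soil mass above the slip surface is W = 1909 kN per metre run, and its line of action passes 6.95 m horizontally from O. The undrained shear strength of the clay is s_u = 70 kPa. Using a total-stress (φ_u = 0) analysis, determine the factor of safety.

FS = 1.69

Taking moments about the centre O, the resisting moment is provided by the undrained shear strength acting along the arc:
M_R = s_u·L_a·R = 70·19.50·16.4 = 22386.0 kN·m/m
M_D = W·d = 1909·6.95 = 13267.6 kN·m/m
FS = M_R / M_D = 22386.0 / 13267.6 = 1.687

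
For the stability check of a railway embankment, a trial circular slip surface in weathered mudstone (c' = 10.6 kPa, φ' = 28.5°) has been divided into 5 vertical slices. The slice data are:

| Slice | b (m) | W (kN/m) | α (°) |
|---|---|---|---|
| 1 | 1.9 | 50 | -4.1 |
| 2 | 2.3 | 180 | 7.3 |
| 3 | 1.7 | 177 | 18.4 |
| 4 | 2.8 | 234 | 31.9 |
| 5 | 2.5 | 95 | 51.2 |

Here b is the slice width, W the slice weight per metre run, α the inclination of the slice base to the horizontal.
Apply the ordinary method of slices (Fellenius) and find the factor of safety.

FS = 1.82

Ordinary method of slices: FS = Σ[c'·Δl_i + (W_i cosα_i)·tanφ'] / Σ W_i sinα_i, with Δl_i = b_i / cosα_i.
Slice 1: Δl = 1.9/cos(-4.1°) = 1.905 m; N'_1 = 50·cos(-4.1°) = 49.9; c'Δl = 20.19; W sinα = -3.6
Slice 2: Δl = 2.3/cos7.3° = 2.319 m; N'_2 = 180·cos7.3° = 178.5; c'Δl = 24.58; W sinα = 22.9
Slice 3: Δl = 1.7/cos18.4° = 1.792 m; N'_3 = 177·cos18.4° = 168.0; c'Δl = 18.99; W sinα = 55.9
Slice 4: Δl = 2.8/cos31.9° = 3.298 m; N'_4 = 234·cos31.9° = 198.7; c'Δl = 34.96; W sinα = 123.7
Slice 5: Δl = 2.5/cos51.2° = 3.990 m; N'_5 = 95·cos51.2° = 59.5; c'Δl = 42.29; W sinα = 74.0
Σc'Δl = 141.0 kN/m; ΣN' = 654.6 kN/m; ΣW sinα = 272.9 kN/m
Resisting = 141.0 + 654.6·tan28.5° = 141.0 + 355.4 = 496.4 kN/m
FS = 496.4 / 272.9 = 1.819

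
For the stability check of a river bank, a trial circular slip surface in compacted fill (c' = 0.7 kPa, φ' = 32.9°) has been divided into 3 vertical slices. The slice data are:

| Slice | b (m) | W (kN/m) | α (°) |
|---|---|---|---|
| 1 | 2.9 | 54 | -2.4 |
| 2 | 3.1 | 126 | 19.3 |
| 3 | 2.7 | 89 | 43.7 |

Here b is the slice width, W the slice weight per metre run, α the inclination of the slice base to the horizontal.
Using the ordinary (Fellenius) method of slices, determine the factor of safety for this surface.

Ordinary method of slices: FS = Σ[c'·Δl_i + (W_i cosα_i)·tanφ'] / Σ W_i sinα_i, with Δl_i = b_i / cosα_i.
Slice 1: Δl = 2.9/cos(-2.4°) = 2.903 m; N'_1 = 54·cos(-2.4°) = 54.0; c'Δl = 2.03; W sinα = -2.3
Slice 2: Δl = 3.1/cos19.3° = 3.285 m; N'_2 = 126·cos19.3° = 118.9; c'Δl = 2.30; W sinα = 41.6
Slice 3: Δl = 2.7/cos43.7° = 3.735 m; N'_3 = 89·cos43.7° = 64.3; c'Δl = 2.61; W sinα = 61.5
Σc'Δl = 6.9 kN/m; ΣN' = 237.2 kN/m; ΣW sinα = 100.9 kN/m
Resisting = 6.9 + 237.2·tan32.9° = 6.9 + 153.5 = 160.4 kN/m
FS = 160.4 / 100.9 = 1.590

FS = 1.59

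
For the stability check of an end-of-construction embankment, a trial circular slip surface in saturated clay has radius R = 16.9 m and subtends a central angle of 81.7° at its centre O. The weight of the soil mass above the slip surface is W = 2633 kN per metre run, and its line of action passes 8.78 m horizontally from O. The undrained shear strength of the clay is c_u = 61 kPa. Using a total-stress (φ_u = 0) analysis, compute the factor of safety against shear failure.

Taking moments about the centre O, the resisting moment is provided by the undrained shear strength acting along the arc:
Arc length L_a = R·θ = 16.9·(81.7°·π/180) = 16.9·1.4259 = 24.10 m
M_R = c_u·L_a·R = 61·24.10·16.9 = 24842.9 kN·m/m
M_D = W·d = 2633·8.78 = 23117.7 kN·m/m
FS = M_R / M_D = 24842.9 / 23117.7 = 1.075

FS = 1.07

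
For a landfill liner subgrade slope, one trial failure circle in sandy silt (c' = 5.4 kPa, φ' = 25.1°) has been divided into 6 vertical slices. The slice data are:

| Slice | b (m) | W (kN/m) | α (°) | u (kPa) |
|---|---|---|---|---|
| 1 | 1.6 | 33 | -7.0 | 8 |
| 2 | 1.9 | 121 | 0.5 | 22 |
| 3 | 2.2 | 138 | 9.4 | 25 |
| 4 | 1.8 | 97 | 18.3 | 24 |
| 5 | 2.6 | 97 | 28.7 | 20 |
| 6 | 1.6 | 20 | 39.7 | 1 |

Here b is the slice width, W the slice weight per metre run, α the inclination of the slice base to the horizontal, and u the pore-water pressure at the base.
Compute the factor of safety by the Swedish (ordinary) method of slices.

Ordinary method of slices: FS = Σ[c'·Δl_i + (W_i cosα_i − u_i·Δl_i)·tanφ'] / Σ W_i sinα_i, with Δl_i = b_i / cosα_i.
Slice 1: Δl = 1.6/cos(-7.0°) = 1.612 m; N'_1 = 33·cos(-7.0°) − 8·1.612 = 19.9; c'Δl = 8.70; W sinα = -4.0
Slice 2: Δl = 1.9/cos0.5° = 1.900 m; N'_2 = 121·cos0.5° − 22·1.900 = 79.2; c'Δl = 10.26; W sinα = 1.1
Slice 3: Δl = 2.2/cos9.4° = 2.230 m; N'_3 = 138·cos9.4° − 25·2.230 = 80.4; c'Δl = 12.04; W sinα = 22.5
Slice 4: Δl = 1.8/cos18.3° = 1.896 m; N'_4 = 97·cos18.3° − 24·1.896 = 46.6; c'Δl = 10.24; W sinα = 30.5
Slice 5: Δl = 2.6/cos28.7° = 2.964 m; N'_5 = 97·cos28.7° − 20·2.964 = 25.8; c'Δl = 16.01; W sinα = 46.6
Slice 6: Δl = 1.6/cos39.7° = 2.080 m; N'_6 = 20·cos39.7° − 1·2.080 = 13.3; c'Δl = 11.23; W sinα = 12.8
Σc'Δl = 68.5 kN/m; ΣN' = 265.2 kN/m; ΣW sinα = 109.4 kN/m
Resisting = 68.5 + 265.2·tan25.1° = 68.5 + 124.2 = 192.7 kN/m
FS = 192.7 / 109.4 = 1.762

FS = 1.76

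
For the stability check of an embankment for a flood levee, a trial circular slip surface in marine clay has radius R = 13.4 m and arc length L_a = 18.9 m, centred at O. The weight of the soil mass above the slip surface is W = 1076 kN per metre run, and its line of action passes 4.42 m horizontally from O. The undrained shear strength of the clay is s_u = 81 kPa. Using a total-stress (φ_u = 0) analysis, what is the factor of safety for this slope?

Taking moments about the centre O, the resisting moment is provided by the undrained shear strength acting along the arc:
M_R = s_u·L_a·R = 81·18.90·13.4 = 20514.1 kN·m/m
M_D = W·d = 1076·4.42 = 4755.9 kN·m/m
FS = M_R / M_D = 20514.1 / 4755.9 = 4.313

FS = 4.31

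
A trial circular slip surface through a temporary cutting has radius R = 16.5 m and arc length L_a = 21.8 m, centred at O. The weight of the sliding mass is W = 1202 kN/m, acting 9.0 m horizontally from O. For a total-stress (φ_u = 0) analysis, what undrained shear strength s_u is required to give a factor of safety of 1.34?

s_u = 40.3 kPa

FS = s_u·L_a·R / (W·d), so s_u = FS·W·d / (L_a·R).
s_u = 1.34·1202·9.0 / (21.80·16.5) = 14496.1 / 359.70 = 40.30 kPa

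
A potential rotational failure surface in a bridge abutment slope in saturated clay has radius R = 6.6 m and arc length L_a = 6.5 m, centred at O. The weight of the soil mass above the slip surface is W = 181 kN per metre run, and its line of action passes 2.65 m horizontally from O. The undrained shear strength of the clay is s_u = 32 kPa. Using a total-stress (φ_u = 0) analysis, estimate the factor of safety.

FS = 2.86

Taking moments about the centre O, the resisting moment is provided by the undrained shear strength acting along the arc:
M_R = s_u·L_a·R = 32·6.50·6.6 = 1372.8 kN·m/m
M_D = W·d = 181·2.65 = 479.6 kN·m/m
FS = M_R / M_D = 1372.8 / 479.6 = 2.862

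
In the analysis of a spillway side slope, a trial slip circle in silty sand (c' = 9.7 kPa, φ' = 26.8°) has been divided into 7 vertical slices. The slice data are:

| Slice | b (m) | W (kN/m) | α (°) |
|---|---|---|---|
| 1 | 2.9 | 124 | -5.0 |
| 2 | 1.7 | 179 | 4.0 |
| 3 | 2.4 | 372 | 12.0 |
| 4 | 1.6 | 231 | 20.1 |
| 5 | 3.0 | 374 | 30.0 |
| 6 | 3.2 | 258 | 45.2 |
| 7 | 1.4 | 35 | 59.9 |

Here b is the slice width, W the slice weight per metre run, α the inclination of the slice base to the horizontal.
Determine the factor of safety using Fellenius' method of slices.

Ordinary method of slices: FS = Σ[c'·Δl_i + (W_i cosα_i)·tanφ'] / Σ W_i sinα_i, with Δl_i = b_i / cosα_i.
Slice 1: Δl = 2.9/cos(-5.0°) = 2.911 m; N'_1 = 124·cos(-5.0°) = 123.5; c'Δl = 28.24; W sinα = -10.8
Slice 2: Δl = 1.7/cos4.0° = 1.704 m; N'_2 = 179·cos4.0° = 178.6; c'Δl = 16.53; W sinα = 12.5
Slice 3: Δl = 2.4/cos12.0° = 2.454 m; N'_3 = 372·cos12.0° = 363.9; c'Δl = 23.80; W sinα = 77.3
Slice 4: Δl = 1.6/cos20.1° = 1.704 m; N'_4 = 231·cos20.1° = 216.9; c'Δl = 16.53; W sinα = 79.4
Slice 5: Δl = 3.0/cos30.0° = 3.464 m; N'_5 = 374·cos30.0° = 323.9; c'Δl = 33.60; W sinα = 187.0
Slice 6: Δl = 3.2/cos45.2° = 4.541 m; N'_6 = 258·cos45.2° = 181.8; c'Δl = 44.05; W sinα = 183.1
Slice 7: Δl = 1.4/cos59.9° = 2.792 m; N'_7 = 35·cos59.9° = 17.6; c'Δl = 27.08; W sinα = 30.3
Σc'Δl = 189.8 kN/m; ΣN' = 1406.1 kN/m; ΣW sinα = 558.8 kN/m
Resisting = 189.8 + 1406.1·tan26.8° = 189.8 + 710.3 = 900.1 kN/m
FS = 900.1 / 558.8 = 1.611

FS = 1.61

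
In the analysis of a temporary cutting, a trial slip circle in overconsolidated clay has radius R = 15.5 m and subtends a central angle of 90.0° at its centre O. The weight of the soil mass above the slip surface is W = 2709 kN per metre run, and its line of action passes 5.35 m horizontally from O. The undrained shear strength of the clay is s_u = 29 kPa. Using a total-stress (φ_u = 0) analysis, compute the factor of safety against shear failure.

FS = 0.76

Taking moments about the centre O, the resisting moment is provided by the undrained shear strength acting along the arc:
Arc length L_a = R·θ = 15.5·(90.0°·π/180) = 15.5·1.5708 = 24.35 m
M_R = s_u·L_a·R = 29·24.35·15.5 = 10944.1 kN·m/m
M_D = W·d = 2709·5.35 = 14493.1 kN·m/m
FS = M_R / M_D = 10944.1 / 14493.1 = 0.755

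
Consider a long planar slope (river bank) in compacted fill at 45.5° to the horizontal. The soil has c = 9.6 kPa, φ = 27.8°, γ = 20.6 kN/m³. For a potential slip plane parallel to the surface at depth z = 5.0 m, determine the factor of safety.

For an infinite slope with a slip plane parallel to the surface (no pore pressure): FS = [c + γz cos²β tanφ] / [γz sinβ cosβ].
γz = 20.6·5.0 = 103.00 kN/m²
Numerator = 9.6 + 103.00·cos²45.5°·tan27.8° = 9.6 + 103.00·0.4913·0.5272 = 36.279 kPa
Denominator = 103.00·sin45.5°·cos45.5° = 103.00·0.7133·0.7009 = 51.492 kPa
FS = 36.279 / 51.492 = 0.705

FS = 0.70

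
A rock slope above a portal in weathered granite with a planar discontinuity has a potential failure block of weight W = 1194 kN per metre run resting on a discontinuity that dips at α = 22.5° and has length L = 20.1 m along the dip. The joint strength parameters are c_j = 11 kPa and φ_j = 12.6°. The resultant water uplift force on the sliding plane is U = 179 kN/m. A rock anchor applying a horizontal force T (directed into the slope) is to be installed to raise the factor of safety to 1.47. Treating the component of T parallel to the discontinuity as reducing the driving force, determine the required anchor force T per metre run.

T = 169 kN/m

Resolving forces along and normal to the sliding plane, with the horizontal anchor force T adding T·sinα to the effective normal force and T·cosα acting up the plane against the driving force:
FS = [c_jL + (W cosα − U + T sinα) tanφ_j] / [W sinα − T cosα]
Without the anchor: N' = 924.1 kN/m, driving T_d = 456.9 kN/m, resisting R = 11·20.1 + 924.1·tan12.6° = 427.7 kN/m, FS = 0.94.
Setting FS = 1.47 and solving for T:
1.47·(456.9 − T cos22.5°) = 427.7 + T sin22.5°·tan12.6°
T·(sin22.5°·tan12.6° + 1.47·cos22.5°) = 1.47·456.9 − 427.7
T·(0.3827·0.2235 + 1.47·0.9239) = 671.7 − 427.7 = 244.0
T·1.4436 = 244.0
T = 169.0 kN/m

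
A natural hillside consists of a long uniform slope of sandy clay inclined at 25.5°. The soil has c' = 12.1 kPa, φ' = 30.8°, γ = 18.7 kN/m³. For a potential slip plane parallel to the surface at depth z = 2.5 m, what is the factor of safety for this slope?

FS = 1.92

For an infinite slope with a slip plane parallel to the surface (no pore pressure): FS = [c' + γz cos²β tanφ'] / [γz sinβ cosβ].
γz = 18.7·2.5 = 46.75 kN/m²
Numerator = 12.1 + 46.75·cos²25.5°·tan30.8° = 12.1 + 46.75·0.8147·0.5961 = 34.803 kPa
Denominator = 46.75·sin25.5°·cos25.5° = 46.75·0.4305·0.9026 = 18.166 kPa
FS = 34.803 / 18.166 = 1.916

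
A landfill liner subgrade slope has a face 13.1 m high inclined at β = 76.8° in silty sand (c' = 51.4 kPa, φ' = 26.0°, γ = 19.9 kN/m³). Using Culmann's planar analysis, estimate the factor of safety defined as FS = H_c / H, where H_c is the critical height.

H_c = (4c'/γ) · sinβ cosφ' / [1 − cos(β − φ')]
    = (4·51.4/19.9) · sin76.8°·cos26.0° / [1 − cos50.8°]
    = 10.332 · 0.8750 / 0.3680 = 24.57 m
FS = H_c / H = 24.57 / 13.1 = 1.875

FS = 1.88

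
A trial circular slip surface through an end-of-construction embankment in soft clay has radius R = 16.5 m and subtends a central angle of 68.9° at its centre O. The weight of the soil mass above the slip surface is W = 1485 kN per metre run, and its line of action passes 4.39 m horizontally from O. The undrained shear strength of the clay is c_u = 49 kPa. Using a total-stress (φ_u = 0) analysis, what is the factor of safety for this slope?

Taking moments about the centre O, the resisting moment is provided by the undrained shear strength acting along the arc:
Arc length L_a = R·θ = 16.5·(68.9°·π/180) = 16.5·1.2025 = 19.84 m
M_R = c_u·L_a·R = 49·19.84·16.5 = 16042.1 kN·m/m
M_D = W·d = 1485·4.39 = 6519.1 kN·m/m
FS = M_R / M_D = 16042.1 / 6519.1 = 2.461

FS = 2.46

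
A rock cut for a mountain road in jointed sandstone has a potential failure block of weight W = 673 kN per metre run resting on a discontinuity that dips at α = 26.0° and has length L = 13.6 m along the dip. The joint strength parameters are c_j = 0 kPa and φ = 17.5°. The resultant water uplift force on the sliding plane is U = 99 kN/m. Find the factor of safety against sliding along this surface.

FS = 0.54

Resolving the block weight along and normal to the plane and applying the Mohr–Coulomb strength on the joint:
N' = W cosα − U = 673·cos26.0° − 99 = 505.9 kN/m
Driving force T = W sinα = 673·sin26.0° = 295.0 kN/m
Resisting force R = c_j·L + N'·tanφ = 0·13.6 + 505.9·tan17.5° = 0.0 + 159.5 = 159.5 kN/m
FS = R / T = 159.5 / 295.0 = 0.541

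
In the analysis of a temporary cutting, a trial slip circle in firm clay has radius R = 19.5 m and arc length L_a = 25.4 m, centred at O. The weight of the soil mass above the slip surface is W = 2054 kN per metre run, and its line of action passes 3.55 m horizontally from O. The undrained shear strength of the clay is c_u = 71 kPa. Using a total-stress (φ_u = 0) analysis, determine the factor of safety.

Taking moments about the centre O, the resisting moment is provided by the undrained shear strength acting along the arc:
M_R = c_u·L_a·R = 71·25.40·19.5 = 35166.3 kN·m/m
M_D = W·d = 2054·3.55 = 7291.7 kN·m/m
FS = M_R / M_D = 35166.3 / 7291.7 = 4.823

FS = 4.82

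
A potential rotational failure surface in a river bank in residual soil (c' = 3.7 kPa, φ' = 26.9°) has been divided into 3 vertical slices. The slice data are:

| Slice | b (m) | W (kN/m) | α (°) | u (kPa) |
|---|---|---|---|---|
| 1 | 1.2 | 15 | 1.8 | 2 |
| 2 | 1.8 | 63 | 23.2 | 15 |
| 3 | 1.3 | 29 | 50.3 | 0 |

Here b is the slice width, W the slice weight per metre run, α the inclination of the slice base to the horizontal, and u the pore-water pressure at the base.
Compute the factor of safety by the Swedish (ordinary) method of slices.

FS = 1.04

Ordinary method of slices: FS = Σ[c'·Δl_i + (W_i cosα_i − u_i·Δl_i)·tanφ'] / Σ W_i sinα_i, with Δl_i = b_i / cosα_i.
Slice 1: Δl = 1.2/cos1.8° = 1.201 m; N'_1 = 15·cos1.8° − 2·1.201 = 12.6; c'Δl = 4.44; W sinα = 0.5
Slice 2: Δl = 1.8/cos23.2° = 1.958 m; N'_2 = 63·cos23.2° − 15·1.958 = 28.5; c'Δl = 7.25; W sinα = 24.8
Slice 3: Δl = 1.3/cos50.3° = 2.035 m; N'_3 = 29·cos50.3° − 0·2.035 = 18.5; c'Δl = 7.53; W sinα = 22.3
Σc'Δl = 19.2 kN/m; ΣN' = 59.6 kN/m; ΣW sinα = 47.6 kN/m
Resisting = 19.2 + 59.6·tan26.9° = 19.2 + 30.3 = 49.5 kN/m
FS = 49.5 / 47.6 = 1.039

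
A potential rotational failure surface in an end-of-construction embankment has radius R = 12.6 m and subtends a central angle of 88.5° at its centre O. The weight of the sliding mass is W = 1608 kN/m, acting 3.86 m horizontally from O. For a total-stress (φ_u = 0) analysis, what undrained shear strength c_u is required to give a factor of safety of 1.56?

FS = c_u·L_a·R / (W·d), so c_u = FS·W·d / (L_a·R).
Arc length L_a = R·θ = 12.6·(88.5°·π/180) = 12.6·1.5446 = 19.46 m
c_u = 1.56·1608·3.86 / (19.46·12.6) = 9682.7 / 245.22 = 39.49 kPa

c_u = 39.5 kPa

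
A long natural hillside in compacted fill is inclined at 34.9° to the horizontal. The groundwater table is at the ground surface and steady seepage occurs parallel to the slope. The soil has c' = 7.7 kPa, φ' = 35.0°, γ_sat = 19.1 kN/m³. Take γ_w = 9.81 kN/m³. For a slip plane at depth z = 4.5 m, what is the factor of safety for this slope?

FS = 0.68

With seepage parallel to the slope and the water table at the surface, the effective normal stress on the slip plane uses the buoyant unit weight γ' = γ_sat − γ_w while the driving shear stress uses γ_sat:
FS = [c' + γ' z cos²β tanφ'] / [γ_sat z sinβ cosβ]
γ' = 19.1 − 9.81 = 9.29 kN/m³
Numerator = 7.7 + 9.29·4.5·cos²34.9°·tan35.0° = 7.7 + 9.29·4.5·0.6726·0.7002 = 27.390 kPa
Denominator = 19.1·4.5·sin34.9°·cos34.9° = 19.1·4.5·0.5721·0.8202 = 40.332 kPa
FS = 27.390 / 40.332 = 0.679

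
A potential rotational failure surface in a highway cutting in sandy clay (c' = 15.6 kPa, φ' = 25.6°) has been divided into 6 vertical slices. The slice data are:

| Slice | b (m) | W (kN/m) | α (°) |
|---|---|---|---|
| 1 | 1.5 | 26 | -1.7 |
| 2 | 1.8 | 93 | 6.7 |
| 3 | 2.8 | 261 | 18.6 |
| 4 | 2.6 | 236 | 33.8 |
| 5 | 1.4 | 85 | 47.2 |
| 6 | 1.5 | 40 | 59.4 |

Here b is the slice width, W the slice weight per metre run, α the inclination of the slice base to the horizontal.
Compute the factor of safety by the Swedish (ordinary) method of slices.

FS = 1.65

Ordinary method of slices: FS = Σ[c'·Δl_i + (W_i cosα_i)·tanφ'] / Σ W_i sinα_i, with Δl_i = b_i / cosα_i.
Slice 1: Δl = 1.5/cos(-1.7°) = 1.501 m; N'_1 = 26·cos(-1.7°) = 26.0; c'Δl = 23.41; W sinα = -0.8
Slice 2: Δl = 1.8/cos6.7° = 1.812 m; N'_2 = 93·cos6.7° = 92.4; c'Δl = 28.27; W sinα = 10.9
Slice 3: Δl = 2.8/cos18.6° = 2.954 m; N'_3 = 261·cos18.6° = 247.4; c'Δl = 46.09; W sinα = 83.2
Slice 4: Δl = 2.6/cos33.8° = 3.129 m; N'_4 = 236·cos33.8° = 196.1; c'Δl = 48.81; W sinα = 131.3
Slice 5: Δl = 1.4/cos47.2° = 2.061 m; N'_5 = 85·cos47.2° = 57.8; c'Δl = 32.14; W sinα = 62.4
Slice 6: Δl = 1.5/cos59.4° = 2.947 m; N'_6 = 40·cos59.4° = 20.4; c'Δl = 45.97; W sinα = 34.4
Σc'Δl = 224.7 kN/m; ΣN' = 639.9 kN/m; ΣW sinα = 321.4 kN/m
Resisting = 224.7 + 639.9·tan25.6° = 224.7 + 306.6 = 531.3 kN/m
FS = 531.3 / 321.4 = 1.653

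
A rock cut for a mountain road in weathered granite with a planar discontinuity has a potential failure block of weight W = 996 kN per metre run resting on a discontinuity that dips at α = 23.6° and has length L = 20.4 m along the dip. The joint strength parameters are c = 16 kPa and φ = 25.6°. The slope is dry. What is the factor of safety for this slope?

Resolving the block weight along and normal to the plane and applying the Mohr–Coulomb strength on the joint:
N' = W cosα = 996·cos23.6° = 912.7 kN/m
Driving force T = W sinα = 996·sin23.6° = 398.7 kN/m
Resisting force R = c·L + N'·tanφ = 16·20.4 + 912.7·tan25.6° = 326.4 + 437.3 = 763.7 kN/m
FS = R / T = 763.7 / 398.7 = 1.915

FS = 1.92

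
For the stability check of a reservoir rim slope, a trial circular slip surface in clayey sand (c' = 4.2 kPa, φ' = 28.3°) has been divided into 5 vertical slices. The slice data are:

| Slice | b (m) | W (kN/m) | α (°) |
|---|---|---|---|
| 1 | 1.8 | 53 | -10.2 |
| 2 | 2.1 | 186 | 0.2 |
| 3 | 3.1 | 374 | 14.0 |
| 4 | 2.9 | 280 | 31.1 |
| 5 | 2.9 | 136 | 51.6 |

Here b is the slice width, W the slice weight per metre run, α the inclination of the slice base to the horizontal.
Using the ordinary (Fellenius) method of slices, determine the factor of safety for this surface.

FS = 1.69

Ordinary method of slices: FS = Σ[c'·Δl_i + (W_i cosα_i)·tanφ'] / Σ W_i sinα_i, with Δl_i = b_i / cosα_i.
Slice 1: Δl = 1.8/cos(-10.2°) = 1.829 m; N'_1 = 53·cos(-10.2°) = 52.2; c'Δl = 7.68; W sinα = -9.4
Slice 2: Δl = 2.1/cos0.2° = 2.100 m; N'_2 = 186·cos0.2° = 186.0; c'Δl = 8.82; W sinα = 0.6
Slice 3: Δl = 3.1/cos14.0° = 3.195 m; N'_3 = 374·cos14.0° = 362.9; c'Δl = 13.42; W sinα = 90.5
Slice 4: Δl = 2.9/cos31.1° = 3.387 m; N'_4 = 280·cos31.1° = 239.8; c'Δl = 14.22; W sinα = 144.6
Slice 5: Δl = 2.9/cos51.6° = 4.669 m; N'_5 = 136·cos51.6° = 84.5; c'Δl = 19.61; W sinα = 106.6
Σc'Δl = 63.8 kN/m; ΣN' = 925.3 kN/m; ΣW sinα = 333.0 kN/m
Resisting = 63.8 + 925.3·tan28.3° = 63.8 + 498.2 = 562.0 kN/m
FS = 562.0 / 333.0 = 1.688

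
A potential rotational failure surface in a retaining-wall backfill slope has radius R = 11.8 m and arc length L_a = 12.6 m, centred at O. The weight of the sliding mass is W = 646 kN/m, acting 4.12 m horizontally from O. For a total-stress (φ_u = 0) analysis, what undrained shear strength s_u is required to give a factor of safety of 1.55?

FS = s_u·L_a·R / (W·d), so s_u = FS·W·d / (L_a·R).
s_u = 1.55·646·4.12 / (12.60·11.8) = 4125.4 / 148.68 = 27.75 kPa

s_u = 27.7 kPa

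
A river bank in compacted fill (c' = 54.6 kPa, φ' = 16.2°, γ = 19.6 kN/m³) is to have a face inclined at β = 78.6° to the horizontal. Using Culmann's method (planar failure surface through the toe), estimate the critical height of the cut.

Culmann's analysis gives the critical failure plane at α_cr = (β + φ')/2 = (78.6 + 16.2)/2 = 47.4°, and the critical height
H_c = (4c'/γ) · sinβ cosφ' / [1 − cos(β − φ')]
    = (4·54.6/19.6) · sin78.6°·cos16.2° / [1 − cos(62.4°)]
    = 11.143 · 0.9803·0.9603 / [1 − 0.4633]
    = 11.143 · 0.9413 / 0.5367
    = 19.54 m

H_c = 19.54 m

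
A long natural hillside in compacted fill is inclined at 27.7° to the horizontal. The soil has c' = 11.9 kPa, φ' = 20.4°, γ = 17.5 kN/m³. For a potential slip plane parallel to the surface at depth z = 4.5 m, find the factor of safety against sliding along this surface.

For an infinite slope with a slip plane parallel to the surface (no pore pressure): FS = [c' + γz cos²β tanφ'] / [γz sinβ cosβ].
γz = 17.5·4.5 = 78.75 kN/m²
Numerator = 11.9 + 78.75·cos²27.7°·tan20.4° = 11.9 + 78.75·0.7839·0.3719 = 34.859 kPa
Denominator = 78.75·sin27.7°·cos27.7° = 78.75·0.4648·0.8854 = 32.411 kPa
FS = 34.859 / 32.411 = 1.076

FS = 1.08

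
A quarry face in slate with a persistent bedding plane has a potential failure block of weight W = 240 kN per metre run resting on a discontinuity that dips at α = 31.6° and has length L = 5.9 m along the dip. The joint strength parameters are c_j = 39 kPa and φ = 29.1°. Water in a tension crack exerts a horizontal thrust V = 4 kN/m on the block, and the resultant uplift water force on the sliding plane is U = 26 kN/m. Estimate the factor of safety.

FS = 2.54

Resolving the block weight along and normal to the plane and applying the Mohr–Coulomb strength on the joint:
N' = W cosα − U − V sinα = 240·cos31.6° − 26 − 4·sin31.6° = 176.3 kN/m
Driving force T = W sinα + V cosα = 240·sin31.6° + 4·cos31.6° = 129.2 kN/m
Resisting force R = c_j·L + N'·tanφ = 39·5.9 + 176.3·tan29.1° = 230.1 + 98.1 = 328.2 kN/m
FS = R / T = 328.2 / 129.2 = 2.541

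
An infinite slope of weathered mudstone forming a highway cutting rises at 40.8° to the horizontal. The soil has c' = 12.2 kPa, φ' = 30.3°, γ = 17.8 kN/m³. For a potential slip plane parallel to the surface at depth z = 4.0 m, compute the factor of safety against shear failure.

FS = 1.02

For an infinite slope with a slip plane parallel to the surface (no pore pressure): FS = [c' + γz cos²β tanφ'] / [γz sinβ cosβ].
γz = 17.8·4.0 = 71.20 kN/m²
Numerator = 12.2 + 71.20·cos²40.8°·tan30.3° = 12.2 + 71.20·0.5730·0.5844 = 36.042 kPa
Denominator = 71.20·sin40.8°·cos40.8° = 71.20·0.6534·0.7570 = 35.218 kPa
FS = 36.042 / 35.218 = 1.023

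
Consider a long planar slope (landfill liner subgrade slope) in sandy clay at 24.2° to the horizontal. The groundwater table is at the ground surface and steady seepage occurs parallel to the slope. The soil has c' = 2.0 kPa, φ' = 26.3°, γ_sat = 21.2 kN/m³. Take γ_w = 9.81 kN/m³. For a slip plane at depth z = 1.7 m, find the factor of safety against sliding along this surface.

FS = 0.74

With seepage parallel to the slope and the water table at the surface, the effective normal stress on the slip plane uses the buoyant unit weight γ' = γ_sat − γ_w while the driving shear stress uses γ_sat:
FS = [c' + γ' z cos²β tanφ'] / [γ_sat z sinβ cosβ]
γ' = 21.2 − 9.81 = 11.39 kN/m³
Numerator = 2.0 + 11.39·1.7·cos²24.2°·tan26.3° = 2.0 + 11.39·1.7·0.8320·0.4942 = 9.962 kPa
Denominator = 21.2·1.7·sin24.2°·cos24.2° = 21.2·1.7·0.4099·0.9121 = 13.475 kPa
FS = 9.962 / 13.475 = 0.739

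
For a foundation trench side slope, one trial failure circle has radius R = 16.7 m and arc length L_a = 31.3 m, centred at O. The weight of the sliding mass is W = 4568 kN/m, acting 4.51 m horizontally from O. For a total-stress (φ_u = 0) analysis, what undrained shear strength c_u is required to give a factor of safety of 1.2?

FS = c_u·L_a·R / (W·d), so c_u = FS·W·d / (L_a·R).
c_u = 1.2·4568·4.51 / (31.30·16.7) = 24722.0 / 522.71 = 47.30 kPa

c_u = 47.3 kPa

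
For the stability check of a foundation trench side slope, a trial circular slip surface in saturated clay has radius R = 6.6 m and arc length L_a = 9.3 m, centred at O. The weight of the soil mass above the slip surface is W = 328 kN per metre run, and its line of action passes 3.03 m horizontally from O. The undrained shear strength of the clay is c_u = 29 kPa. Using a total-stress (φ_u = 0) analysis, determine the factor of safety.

Taking moments about the centre O, the resisting moment is provided by the undrained shear strength acting along the arc:
M_R = c_u·L_a·R = 29·9.30·6.6 = 1780.0 kN·m/m
M_D = W·d = 328·3.03 = 993.8 kN·m/m
FS = M_R / M_D = 1780.0 / 993.8 = 1.791

FS = 1.79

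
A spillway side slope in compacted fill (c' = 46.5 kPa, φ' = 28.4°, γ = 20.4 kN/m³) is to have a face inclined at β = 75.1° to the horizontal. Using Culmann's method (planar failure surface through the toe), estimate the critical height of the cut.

H_c = 24.67 m

Culmann's analysis gives the critical failure plane at α_cr = (β + φ')/2 = (75.1 + 28.4)/2 = 51.8°, and the critical height
H_c = (4c'/γ) · sinβ cosφ' / [1 − cos(β − φ')]
    = (4·46.5/20.4) · sin75.1°·cos28.4° / [1 − cos(46.7°)]
    = 9.118 · 0.9664·0.8796 / [1 − 0.6858]
    = 9.118 · 0.8501 / 0.3142
    = 24.67 m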